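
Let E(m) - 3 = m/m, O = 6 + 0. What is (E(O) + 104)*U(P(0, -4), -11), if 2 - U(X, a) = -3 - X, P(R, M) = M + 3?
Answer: 432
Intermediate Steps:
O = 6
P(R, M) = 3 + M
U(X, a) = 5 + X (U(X, a) = 2 - (-3 - X) = 2 + (3 + X) = 5 + X)
E(m) = 4 (E(m) = 3 + m/m = 3 + 1 = 4)
(E(O) + 104)*U(P(0, -4), -11) = (4 + 104)*(5 + (3 - 4)) = 108*(5 - 1) = 108*4 = 432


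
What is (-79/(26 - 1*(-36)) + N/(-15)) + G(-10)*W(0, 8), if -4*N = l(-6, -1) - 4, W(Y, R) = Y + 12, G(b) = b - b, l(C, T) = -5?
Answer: -883/620 ≈ -1.4242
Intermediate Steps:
G(b) = 0
W(Y, R) = 12 + Y
N = 9/4 (N = -(-5 - 4)/4 = -¼*(-9) = 9/4 ≈ 2.2500)
(-79/(26 - 1*(-36)) + N/(-15)) + G(-10)*W(0, 8) = (-79/(26 - 1*(-36)) + (9/4)/(-15)) + 0*(12 + 0) = (-79/(26 + 36) + (9/4)*(-1/15)) + 0*12 = (-79/62 - 3/20) + 0 = -883/620 + 0 = -883/620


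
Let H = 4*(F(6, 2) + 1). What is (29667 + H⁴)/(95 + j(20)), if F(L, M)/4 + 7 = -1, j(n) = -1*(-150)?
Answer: 236451043/245 ≈ 9.6511e+5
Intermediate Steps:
j(n) = 150
F(L, M) = -32 (F(L, M) = -28 + 4*(-1) = -28 - 4 = -32)
H = -124 (H = 4*(-32 + 1) = 4*(-31) = -124)
(29667 + H⁴)/(95 + j(20)) = (29667 + (-124)⁴)/(95 + 150) = (29667 + 236421376)/245 = 236451043*(1/245) = 236451043/245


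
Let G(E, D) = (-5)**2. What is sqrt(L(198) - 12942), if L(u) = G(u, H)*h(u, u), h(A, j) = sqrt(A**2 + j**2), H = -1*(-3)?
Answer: 3*sqrt(-1438 + 550*sqrt(2)) ≈ 77.082*I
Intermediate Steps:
H = 3
G(E, D) = 25
L(u) = 25*sqrt(2)*sqrt(u**2) (L(u) = 25*sqrt(u**2 + u**2) = 25*sqrt(2*u**2) = 25*(sqrt(2)*sqrt(u**2)) = 25*sqrt(2)*sqrt(u**2))
sqrt(L(198) - 12942) = sqrt(25*sqrt(2)*sqrt(198**2) - 12942) = sqrt(25*sqrt(2)*sqrt(39204) - 12942) = sqrt(25*sqrt(2)*198 - 12942) = sqrt(4950*sqrt(2) - 12942) = sqrt(-12942 + 4950*sqrt(2))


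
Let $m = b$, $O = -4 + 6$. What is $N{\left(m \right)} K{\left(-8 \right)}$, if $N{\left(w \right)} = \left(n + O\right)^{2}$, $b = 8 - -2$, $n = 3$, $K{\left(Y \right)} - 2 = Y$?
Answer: $-150$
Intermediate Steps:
$K{\left(Y \right)} = 2 + Y$
$O = 2$
$b = 10$ ($b = 8 + 2 = 10$)
$m = 10$
$N{\left(w \right)} = 25$ ($N{\left(w \right)} = \left(3 + 2\right)^{2} = 5^{2} = 25$)
$N{\left(m \right)} K{\left(-8 \right)} = 25 \left(2 - 8\right) = 25 \left(-6\right) = -150$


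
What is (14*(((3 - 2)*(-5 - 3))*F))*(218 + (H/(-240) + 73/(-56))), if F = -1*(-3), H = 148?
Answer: -363014/5 ≈ -72603.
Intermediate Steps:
F = 3
(14*(((3 - 2)*(-5 - 3))*F))*(218 + (H/(-240) + 73/(-56))) = (14*(((3 - 2)*(-5 - 3))*3))*(218 + (148/(-240) + 73/(-56))) = (14*((1*(-8))*3))*(218 + (148*(-1/240) + 73*(-1/56))) = (14*(-8*3))*(218 + (-37/60 - 73/56)) = (14*(-24))*(218 - 1613/840) = -336*181507/840 = -363014/5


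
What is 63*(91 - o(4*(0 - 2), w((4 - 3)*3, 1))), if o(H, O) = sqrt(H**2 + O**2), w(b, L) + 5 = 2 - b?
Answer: 5103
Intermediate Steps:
w(b, L) = -3 - b (w(b, L) = -5 + (2 - b) = -3 - b)
63*(91 - o(4*(0 - 2), w((4 - 3)*3, 1))) = 63*(91 - sqrt((4*(0 - 2))**2 + (-3 - (4 - 3)*3)**2)) = 63*(91 - sqrt((4*(-2))**2 + (-3 - 3)**2)) = 63*(91 - sqrt((-8)**2 + (-3 - 1*3)**2)) = 63*(91 - sqrt(64 + (-3 - 3)**2)) = 63*(91 - sqrt(64 + (-6)**2)) = 63*(91 - sqrt(64 + 36)) = 63*(91 - sqrt(100)) = 63*(91 - 1*10) = 63*(91 - 10) = 63*81 = 5103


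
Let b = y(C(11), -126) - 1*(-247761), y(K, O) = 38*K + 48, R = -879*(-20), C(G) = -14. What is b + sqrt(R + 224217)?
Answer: 247277 + sqrt(241797) ≈ 2.4777e+5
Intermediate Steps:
R = 17580
y(K, O) = 48 + 38*K
b = 247277 (b = (48 + 38*(-14)) - 1*(-247761) = (48 - 532) + 247761 = -484 + 247761 = 247277)
b + sqrt(R + 224217) = 247277 + sqrt(17580 + 224217) = 247277 + sqrt(241797)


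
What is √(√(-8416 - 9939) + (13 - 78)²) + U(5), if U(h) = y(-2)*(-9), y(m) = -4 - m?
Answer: 18 + √(4225 + I*√18355) ≈ 83.008 + 1.042*I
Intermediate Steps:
U(h) = 18 (U(h) = (-4 - 1*(-2))*(-9) = (-4 + 2)*(-9) = -2*(-9) = 18)
√(√(-8416 - 9939) + (13 - 78)²) + U(5) = √(√(-8416 - 9939) + (13 - 78)²) + 18 = √(√(-18355) + (-65)²) + 18 = √(I*√18355 + 4225) + 18 = √(4225 + I*√18355) + 18 = 18 + √(4225 + I*√18355)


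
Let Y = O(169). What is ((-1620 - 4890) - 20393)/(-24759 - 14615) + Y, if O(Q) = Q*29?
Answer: 192998877/39374 ≈ 4901.7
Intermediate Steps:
O(Q) = 29*Q
Y = 4901 (Y = 29*169 = 4901)
((-1620 - 4890) - 20393)/(-24759 - 14615) + Y = ((-1620 - 4890) - 20393)/(-24759 - 14615) + 4901 = (-6510 - 20393)/(-39374) + 4901 = -26903*(-1/39374) + 4901 = 26903/39374 + 4901 = 192998877/39374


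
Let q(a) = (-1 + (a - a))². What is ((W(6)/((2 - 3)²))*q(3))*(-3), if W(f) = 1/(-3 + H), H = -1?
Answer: ¾ ≈ 0.75000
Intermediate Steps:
W(f) = -¼ (W(f) = 1/(-3 - 1) = 1/(-4) = -¼)
q(a) = 1 (q(a) = (-1 + 0)² = (-1)² = 1)
((W(6)/((2 - 3)²))*q(3))*(-3) = (-1/(4*(2 - 3)²)*1)*(-3) = (-1/(4*((-1)²))*1)*(-3) = (-¼/1*1)*(-3) = (-¼*1*1)*(-3) = -¼*1*(-3) = -¼*(-3) = ¾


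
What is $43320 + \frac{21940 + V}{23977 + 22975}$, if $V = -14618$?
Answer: $\frac{1016983981}{23476} \approx 43320.0$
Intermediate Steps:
$43320 + \frac{21940 + V}{23977 + 22975} = 43320 + \frac{21940 - 14618}{23977 + 22975} = 43320 + \frac{7322}{46952} = 43320 + 7322 \cdot \frac{1}{46952} = 43320 + \frac{3661}{23476} = \frac{1016983981}{23476}$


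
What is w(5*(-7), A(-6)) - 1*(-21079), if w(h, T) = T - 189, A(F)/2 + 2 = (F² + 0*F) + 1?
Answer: 20960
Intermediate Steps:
A(F) = -2 + 2*F² (A(F) = -4 + 2*((F² + 0*F) + 1) = -4 + 2*((F² + 0) + 1) = -4 + 2*(F² + 1) = -4 + 2*(1 + F²) = -4 + (2 + 2*F²) = -2 + 2*F²)
w(h, T) = -189 + T
w(5*(-7), A(-6)) - 1*(-21079) = (-189 + (-2 + 2*(-6)²)) - 1*(-21079) = (-189 + (-2 + 2*36)) + 21079 = (-189 + (-2 + 72)) + 21079 = (-189 + 70) + 21079 = -119 + 21079 = 20960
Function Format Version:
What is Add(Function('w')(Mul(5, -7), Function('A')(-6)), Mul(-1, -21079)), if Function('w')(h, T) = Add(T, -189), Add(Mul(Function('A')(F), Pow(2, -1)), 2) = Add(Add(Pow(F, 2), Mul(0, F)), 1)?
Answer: 20960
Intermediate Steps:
Function('A')(F) = Add(-2, Mul(2, Pow(F, 2))) (Function('A')(F) = Add(-4, Mul(2, Add(Add(Pow(F, 2), Mul(0, F)), 1))) = Add(-4, Mul(2, Add(Add(Pow(F, 2), 0), 1))) = Add(-4, Mul(2, Add(Pow(F, 2), 1))) = Add(-4, Mul(2, Add(1, Pow(F, 2)))) = Add(-4, Add(2, Mul(2, Pow(F, 2)))) = Add(-2, Mul(2, Pow(F, 2))))
Function('w')(h, T) = Add(-189, T)
Add(Function('w')(Mul(5, -7), Function('A')(-6)), Mul(-1, -21079)) = Add(Add(-189, Add(-2, Mul(2, Pow(-6, 2)))), Mul(-1, -21079)) = Add(Add(-189, Add(-2, Mul(2, 36))), 21079) = Add(Add(-189, Add(-2, 72)), 21079) = Add(Add(-189, 70), 21079) = Add(-119, 21079) = 20960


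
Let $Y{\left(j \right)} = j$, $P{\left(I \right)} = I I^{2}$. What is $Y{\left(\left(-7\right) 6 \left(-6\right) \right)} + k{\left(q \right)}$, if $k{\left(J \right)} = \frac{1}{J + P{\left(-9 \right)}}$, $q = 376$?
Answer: $\frac{88955}{353} \approx 252.0$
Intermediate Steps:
$P{\left(I \right)} = I^{3}$
$k{\left(J \right)} = \frac{1}{-729 + J}$ ($k{\left(J \right)} = \frac{1}{J + \left(-9\right)^{3}} = \frac{1}{J - 729} = \frac{1}{-729 + J}$)
$Y{\left(\left(-7\right) 6 \left(-6\right) \right)} + k{\left(q \right)} = \left(-7\right) 6 \left(-6\right) + \frac{1}{-729 + 376} = \left(-42\right) \left(-6\right) + \frac{1}{-353} = 252 - \frac{1}{353} = \frac{88955}{353}$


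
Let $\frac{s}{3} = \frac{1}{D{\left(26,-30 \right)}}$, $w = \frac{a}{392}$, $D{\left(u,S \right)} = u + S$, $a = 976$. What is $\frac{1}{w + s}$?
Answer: $\frac{196}{341} \approx 0.57478$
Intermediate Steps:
$D{\left(u,S \right)} = S + u$
$w = \frac{122}{49}$ ($w = \frac{976}{392} = 976 \cdot \frac{1}{392} = \frac{122}{49} \approx 2.4898$)
$s = - \frac{3}{4}$ ($s = \frac{3}{-30 + 26} = \frac{3}{-4} = 3 \left(- \frac{1}{4}\right) = - \frac{3}{4} \approx -0.75$)
$\frac{1}{w + s} = \frac{1}{\frac{122}{49} - \frac{3}{4}} = \frac{1}{\frac{341}{196}} = \frac{196}{341}$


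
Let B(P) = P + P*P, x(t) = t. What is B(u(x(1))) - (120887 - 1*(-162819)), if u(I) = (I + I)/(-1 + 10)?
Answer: -22980164/81 ≈ -2.8371e+5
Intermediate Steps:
u(I) = 2*I/9 (u(I) = (2*I)/9 = (2*I)*(⅑) = 2*I/9)
B(P) = P + P²
B(u(x(1))) - (120887 - 1*(-162819)) = ((2/9)*1)*(1 + (2/9)*1) - (120887 - 1*(-162819)) = 2*(1 + 2/9)/9 - (120887 + 162819) = (2/9)*(11/9) - 1*283706 = 22/81 - 283706 = -22980164/81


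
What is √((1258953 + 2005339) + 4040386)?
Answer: √7304678 ≈ 2702.7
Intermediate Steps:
√((1258953 + 2005339) + 4040386) = √(3264292 + 4040386) = √7304678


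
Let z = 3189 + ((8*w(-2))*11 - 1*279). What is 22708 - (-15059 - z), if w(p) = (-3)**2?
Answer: 41469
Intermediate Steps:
w(p) = 9
z = 3702 (z = 3189 + ((8*9)*11 - 1*279) = 3189 + (72*11 - 279) = 3189 + (792 - 279) = 3189 + 513 = 3702)
22708 - (-15059 - z) = 22708 - (-15059 - 1*3702) = 22708 - (-15059 - 3702) = 22708 - 1*(-18761) = 22708 + 18761 = 41469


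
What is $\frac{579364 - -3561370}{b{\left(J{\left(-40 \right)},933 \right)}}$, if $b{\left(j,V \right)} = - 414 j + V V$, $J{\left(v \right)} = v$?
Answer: $\frac{4140734}{887049} \approx 4.668$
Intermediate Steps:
$b{\left(j,V \right)} = V^{2} - 414 j$ ($b{\left(j,V \right)} = - 414 j + V^{2} = V^{2} - 414 j$)
$\frac{579364 - -3561370}{b{\left(J{\left(-40 \right)},933 \right)}} = \frac{579364 - -3561370}{933^{2} - -16560} = \frac{579364 + 3561370}{870489 + 16560} = \frac{4140734}{887049}$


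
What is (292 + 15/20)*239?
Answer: 279869/4 ≈ 69967.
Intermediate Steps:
(292 + 15/20)*239 = (292 + 15*(1/20))*239 = (292 + ¾)*239 = (1171/4)*239 = 279869/4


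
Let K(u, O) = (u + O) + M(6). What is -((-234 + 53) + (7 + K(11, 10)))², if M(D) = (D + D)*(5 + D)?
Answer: -441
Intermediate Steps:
M(D) = 2*D*(5 + D) (M(D) = (2*D)*(5 + D) = 2*D*(5 + D))
K(u, O) = 132 + O + u (K(u, O) = (u + O) + 2*6*(5 + 6) = (O + u) + 2*6*11 = (O + u) + 132 = 132 + O + u)
-((-234 + 53) + (7 + K(11, 10)))² = -((-234 + 53) + (7 + (132 + 10 + 11)))² = -(-181 + (7 + 153))² = -(-181 + 160)² = -1*(-21)² = -1*441 = -441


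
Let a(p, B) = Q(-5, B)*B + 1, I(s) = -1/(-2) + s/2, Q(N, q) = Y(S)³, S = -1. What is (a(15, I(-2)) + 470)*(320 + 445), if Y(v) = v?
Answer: 721395/2 ≈ 3.6070e+5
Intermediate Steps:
Q(N, q) = -1 (Q(N, q) = (-1)³ = -1)
I(s) = ½ + s/2 (I(s) = -1*(-½) + s*(½) = ½ + s/2)
a(p, B) = 1 - B (a(p, B) = -B + 1 = 1 - B)
(a(15, I(-2)) + 470)*(320 + 445) = ((1 - (½ + (½)*(-2))) + 470)*(320 + 445) = ((1 - (½ - 1)) + 470)*765 = ((1 - 1*(-½)) + 470)*765 = ((1 + ½) + 470)*765 = (3/2 + 470)*765 = (943/2)*765 = 721395/2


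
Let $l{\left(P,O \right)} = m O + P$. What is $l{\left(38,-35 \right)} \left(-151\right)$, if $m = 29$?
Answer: $147527$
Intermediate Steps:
$l{\left(P,O \right)} = P + 29 O$ ($l{\left(P,O \right)} = 29 O + P = P + 29 O$)
$l{\left(38,-35 \right)} \left(-151\right) = \left(38 + 29 \left(-35\right)\right) \left(-151\right) = \left(38 - 1015\right) \left(-151\right) = \left(-977\right) \left(-151\right) = 147527$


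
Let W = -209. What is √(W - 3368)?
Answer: 7*I*√73 ≈ 59.808*I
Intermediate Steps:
√(W - 3368) = √(-209 - 3368) = √(-3577) = 7*I*√73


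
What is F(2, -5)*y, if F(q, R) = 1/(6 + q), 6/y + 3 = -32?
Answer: -3/140 ≈ -0.021429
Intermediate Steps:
y = -6/35 (y = 6/(-3 - 32) = 6/(-35) = 6*(-1/35) = -6/35 ≈ -0.17143)
F(2, -5)*y = -6/35/(6 + 2) = -6/35/8 = (1/8)*(-6/35) = -3/140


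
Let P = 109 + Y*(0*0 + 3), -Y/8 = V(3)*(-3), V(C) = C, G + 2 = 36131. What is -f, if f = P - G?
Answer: 35804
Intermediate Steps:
G = 36129 (G = -2 + 36131 = 36129)
Y = 72 (Y = -24*(-3) = -8*(-9) = 72)
P = 325 (P = 109 + 72*(0*0 + 3) = 109 + 72*(0 + 3) = 109 + 72*3 = 109 + 216 = 325)
f = -35804 (f = 325 - 1*36129 = 325 - 36129 = -35804)
-f = -1*(-35804) = 35804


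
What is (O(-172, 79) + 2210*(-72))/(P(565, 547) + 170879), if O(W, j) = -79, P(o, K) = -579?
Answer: -159199/170300 ≈ -0.93482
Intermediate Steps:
(O(-172, 79) + 2210*(-72))/(P(565, 547) + 170879) = (-79 + 2210*(-72))/(-579 + 170879) = (-79 - 159120)/170300 = -159199*1/170300 = -159199/170300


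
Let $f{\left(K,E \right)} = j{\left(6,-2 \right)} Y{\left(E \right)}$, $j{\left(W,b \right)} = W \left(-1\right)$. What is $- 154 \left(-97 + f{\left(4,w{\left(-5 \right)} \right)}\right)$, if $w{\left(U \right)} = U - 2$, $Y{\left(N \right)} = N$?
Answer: $8470$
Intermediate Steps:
$j{\left(W,b \right)} = - W$
$w{\left(U \right)} = -2 + U$
$f{\left(K,E \right)} = - 6 E$ ($f{\left(K,E \right)} = \left(-1\right) 6 E = - 6 E$)
$- 154 \left(-97 + f{\left(4,w{\left(-5 \right)} \right)}\right) = - 154 \left(-97 - 6 \left(-2 - 5\right)\right) = - 154 \left(-97 - -42\right) = - 154 \left(-97 + 42\right) = \left(-154\right) \left(-55\right) = 8470$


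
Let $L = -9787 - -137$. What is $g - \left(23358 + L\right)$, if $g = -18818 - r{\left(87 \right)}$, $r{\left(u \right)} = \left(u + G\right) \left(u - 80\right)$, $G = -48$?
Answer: $-32799$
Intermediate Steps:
$L = -9650$ ($L = -9787 + 137 = -9650$)
$r{\left(u \right)} = \left(-80 + u\right) \left(-48 + u\right)$ ($r{\left(u \right)} = \left(u - 48\right) \left(u - 80\right) = \left(-48 + u\right) \left(-80 + u\right) = \left(-80 + u\right) \left(-48 + u\right)$)
$g = -19091$ ($g = -18818 - \left(3840 + 87^{2} - 11136\right) = -18818 - \left(3840 + 7569 - 11136\right) = -18818 - 273 = -19091$)
$g - \left(23358 + L\right) = -19091 - 13708 = -32799$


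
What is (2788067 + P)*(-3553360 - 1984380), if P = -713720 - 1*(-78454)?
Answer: -11921652209740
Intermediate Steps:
P = -635266 (P = -713720 + 78454 = -635266)
(2788067 + P)*(-3553360 - 1984380) = (2788067 - 635266)*(-3553360 - 1984380) = 2152801*(-5537740) = -11921652209740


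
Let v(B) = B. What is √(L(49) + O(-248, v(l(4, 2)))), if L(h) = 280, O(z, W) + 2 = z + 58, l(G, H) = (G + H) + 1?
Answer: 2*√22 ≈ 9.3808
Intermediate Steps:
l(G, H) = 1 + G + H
O(z, W) = 56 + z (O(z, W) = -2 + (z + 58) = -2 + (58 + z) = 56 + z)
√(L(49) + O(-248, v(l(4, 2)))) = √(280 + (56 - 248)) = √(280 - 192) = √88 = 2*√22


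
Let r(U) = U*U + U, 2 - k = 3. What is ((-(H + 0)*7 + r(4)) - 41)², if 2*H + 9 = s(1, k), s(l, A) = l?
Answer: 49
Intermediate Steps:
k = -1 (k = 2 - 1*3 = 2 - 3 = -1)
r(U) = U + U² (r(U) = U² + U = U + U²)
H = -4 (H = -9/2 + (½)*1 = -9/2 + ½ = -4)
((-(H + 0)*7 + r(4)) - 41)² = ((-(-4 + 0)*7 + 4*(1 + 4)) - 41)² = ((-1*(-4)*7 + 4*5) - 41)² = ((4*7 + 20) - 41)² = ((28 + 20) - 41)² = (48 - 41)² = 7² = 49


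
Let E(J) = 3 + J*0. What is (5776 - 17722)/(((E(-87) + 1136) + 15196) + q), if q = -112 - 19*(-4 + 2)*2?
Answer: -3982/5433 ≈ -0.73293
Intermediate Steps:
E(J) = 3 (E(J) = 3 + 0 = 3)
q = -36 (q = -112 - (-38)*2 = -112 - 19*(-4) = -112 + 76 = -36)
(5776 - 17722)/(((E(-87) + 1136) + 15196) + q) = (5776 - 17722)/(((3 + 1136) + 15196) - 36) = -11946/((1139 + 15196) - 36) = -11946/(16335 - 36) = -11946/16299 = -11946*1/16299 = -3982/5433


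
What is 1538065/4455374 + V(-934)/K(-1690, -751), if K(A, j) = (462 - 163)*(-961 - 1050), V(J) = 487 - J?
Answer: 918490479331/2678967377086 ≈ 0.34285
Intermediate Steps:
K(A, j) = -601289 (K(A, j) = 299*(-2011) = -601289)
1538065/4455374 + V(-934)/K(-1690, -751) = 1538065/4455374 + (487 - 1*(-934))/(-601289) = 1538065*(1/4455374) + (487 + 934)*(-1/601289) = 1538065/4455374 + 1421*(-1/601289) = 1538065/4455374 - 1421/601289 = 918490479331/2678967377086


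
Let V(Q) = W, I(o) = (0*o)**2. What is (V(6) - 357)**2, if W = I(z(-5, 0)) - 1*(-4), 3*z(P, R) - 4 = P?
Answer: 124609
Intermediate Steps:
z(P, R) = 4/3 + P/3
I(o) = 0 (I(o) = 0**2 = 0)
W = 4 (W = 0 - 1*(-4) = 0 + 4 = 4)
V(Q) = 4
(V(6) - 357)**2 = (4 - 357)**2 = (-353)**2 = 124609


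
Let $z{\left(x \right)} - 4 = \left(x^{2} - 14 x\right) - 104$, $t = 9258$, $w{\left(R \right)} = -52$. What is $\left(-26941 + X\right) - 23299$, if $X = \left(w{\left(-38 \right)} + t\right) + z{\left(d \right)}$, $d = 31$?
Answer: $-40607$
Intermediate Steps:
$z{\left(x \right)} = -100 + x^{2} - 14 x$ ($z{\left(x \right)} = 4 - \left(104 - x^{2} + 14 x\right) = -100 + x^{2} - 14 x$)
$X = 9633$ ($X = \left(-52 + 9258\right) - \left(534 - 961\right) = 9206 - -427 = 9206 + 427 = 9633$)
$\left(-26941 + X\right) - 23299 = \left(-26941 + 9633\right) - 23299 = -17308 - 23299 = -40607$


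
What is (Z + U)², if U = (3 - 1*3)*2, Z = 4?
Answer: 16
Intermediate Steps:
U = 0 (U = (3 - 3)*2 = 0*2 = 0)
(Z + U)² = (4 + 0)² = 4² = 16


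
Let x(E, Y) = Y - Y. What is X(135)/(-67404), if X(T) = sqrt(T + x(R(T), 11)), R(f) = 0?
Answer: -sqrt(15)/22468 ≈ -0.00017238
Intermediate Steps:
x(E, Y) = 0
X(T) = sqrt(T) (X(T) = sqrt(T + 0) = sqrt(T))
X(135)/(-67404) = sqrt(135)/(-67404) = (3*sqrt(15))*(-1/67404) = -sqrt(15)/22468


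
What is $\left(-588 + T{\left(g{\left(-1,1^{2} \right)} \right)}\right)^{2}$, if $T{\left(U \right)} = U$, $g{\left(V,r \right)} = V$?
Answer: $346921$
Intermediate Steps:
$\left(-588 + T{\left(g{\left(-1,1^{2} \right)} \right)}\right)^{2} = \left(-588 - 1\right)^{2} = \left(-589\right)^{2} = 346921$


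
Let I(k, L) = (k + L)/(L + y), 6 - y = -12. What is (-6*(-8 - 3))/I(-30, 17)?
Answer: -2310/13 ≈ -177.69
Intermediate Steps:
y = 18 (y = 6 - 1*(-12) = 6 + 12 = 18)
I(k, L) = (L + k)/(18 + L) (I(k, L) = (k + L)/(L + 18) = (L + k)/(18 + L))
(-6*(-8 - 3))/I(-30, 17) = (-6*(-8 - 3))/(((17 - 30)/(18 + 17))) = (-6*(-11))/((-13/35)) = 66/(((1/35)*(-13))) = 66/(-13/35) = 66*(-35/13) = -2310/13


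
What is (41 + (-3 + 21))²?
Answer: 3481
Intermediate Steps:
(41 + (-3 + 21))² = (41 + 18)² = 59² = 3481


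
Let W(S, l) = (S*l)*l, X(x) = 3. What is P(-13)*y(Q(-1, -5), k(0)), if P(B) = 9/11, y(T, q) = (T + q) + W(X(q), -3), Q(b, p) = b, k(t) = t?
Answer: 234/11 ≈ 21.273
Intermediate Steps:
W(S, l) = S*l**2
y(T, q) = 27 + T + q (y(T, q) = (T + q) + 3*(-3)**2 = (T + q) + 3*9 = (T + q) + 27 = 27 + T + q)
P(B) = 9/11 (P(B) = 9*(1/11) = 9/11)
P(-13)*y(Q(-1, -5), k(0)) = 9*(27 - 1 + 0)/11 = (9/11)*26 = 234/11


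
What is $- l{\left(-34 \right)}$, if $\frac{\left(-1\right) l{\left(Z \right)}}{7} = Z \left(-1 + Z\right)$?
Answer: $8330$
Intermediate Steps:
$l{\left(Z \right)} = - 7 Z \left(-1 + Z\right)$
$- l{\left(-34 \right)} = - 7 \left(-34\right) \left(1 - -34\right) = - 7 \left(-34\right) \left(1 + 34\right) = - 7 \left(-34\right) 35 = \left(-1\right) \left(-8330\right) = 8330$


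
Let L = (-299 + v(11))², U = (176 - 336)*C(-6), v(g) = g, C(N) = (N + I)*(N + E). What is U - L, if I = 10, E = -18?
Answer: -67584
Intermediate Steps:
C(N) = (-18 + N)*(10 + N) (C(N) = (N + 10)*(N - 18) = (10 + N)*(-18 + N) = (-18 + N)*(10 + N))
U = 15360 (U = (176 - 336)*(-180 + (-6)² - 8*(-6)) = -160*(-180 + 36 + 48) = -160*(-96) = 15360)
L = 82944 (L = (-299 + 11)² = (-288)² = 82944)
U - L = 15360 - 1*82944 = 15360 - 82944 = -67584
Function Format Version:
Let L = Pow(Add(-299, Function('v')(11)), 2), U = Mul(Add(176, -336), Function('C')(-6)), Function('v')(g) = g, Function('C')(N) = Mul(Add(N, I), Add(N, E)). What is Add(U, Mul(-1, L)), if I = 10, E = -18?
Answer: -67584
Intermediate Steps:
Function('C')(N) = Mul(Add(-18, N), Add(10, N)) (Function('C')(N) = Mul(Add(N, 10), Add(N, -18)) = Mul(Add(10, N), Add(-18, N)) = Mul(Add(-18, N), Add(10, N)))
U = 15360 (U = Mul(Add(176, -336), Add(-180, Pow(-6, 2), Mul(-8, -6))) = Mul(-160, Add(-180, 36, 48)) = Mul(-160, -96) = 15360)
L = 82944 (L = Pow(Add(-299, 11), 2) = Pow(-288, 2) = 82944)
Add(U, Mul(-1, L)) = Add(15360, Mul(-1, 82944)) = Add(15360, -82944) = -67584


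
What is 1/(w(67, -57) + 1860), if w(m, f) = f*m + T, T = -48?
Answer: -1/2007 ≈ -0.00049826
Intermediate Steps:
w(m, f) = -48 + f*m (w(m, f) = f*m - 48 = -48 + f*m)
1/(w(67, -57) + 1860) = 1/((-48 - 57*67) + 1860) = 1/((-48 - 3819) + 1860) = 1/(-3867 + 1860) = 1/(-2007) = -1/2007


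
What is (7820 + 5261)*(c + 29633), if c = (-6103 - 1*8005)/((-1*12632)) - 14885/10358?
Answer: 3169858782550172/8177641 ≈ 3.8762e+8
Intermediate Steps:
c = -2618541/8177641 (c = (-6103 - 8005)/(-12632) - 14885*1/10358 = -14108*(-1/12632) - 14885/10358 = 3527/3158 - 14885/10358 = -2618541/8177641 ≈ -0.32021)
(7820 + 5261)*(c + 29633) = (7820 + 5261)*(-2618541/8177641 + 29633) = 13081*(242325417212/8177641) = 3169858782550172/8177641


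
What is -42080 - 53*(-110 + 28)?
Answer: -37734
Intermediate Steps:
-42080 - 53*(-110 + 28) = -42080 - 53*(-82) = -42080 - 1*(-4346) = -42080 + 4346 = -37734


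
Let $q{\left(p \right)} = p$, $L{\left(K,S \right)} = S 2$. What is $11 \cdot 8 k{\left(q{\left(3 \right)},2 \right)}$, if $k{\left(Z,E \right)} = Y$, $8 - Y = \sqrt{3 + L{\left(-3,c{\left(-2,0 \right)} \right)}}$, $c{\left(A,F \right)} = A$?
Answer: $704 - 88 i \approx 704.0 - 88.0 i$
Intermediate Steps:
$L{\left(K,S \right)} = 2 S$
$Y = 8 - i$ ($Y = 8 - \sqrt{3 + 2 \left(-2\right)} = 8 - \sqrt{3 - 4} = 8 - \sqrt{-1} = 8 - i \approx 8.0 - 1.0 i$)
$k{\left(Z,E \right)} = 8 - i$
$11 \cdot 8 k{\left(q{\left(3 \right)},2 \right)} = 11 \cdot 8 \left(8 - i\right) = 88 \left(8 - i\right) = 704 - 88 i$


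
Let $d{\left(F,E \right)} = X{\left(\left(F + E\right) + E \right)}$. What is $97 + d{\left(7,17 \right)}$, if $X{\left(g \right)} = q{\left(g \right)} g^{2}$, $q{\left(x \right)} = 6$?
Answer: $10183$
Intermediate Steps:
$X{\left(g \right)} = 6 g^{2}$
$d{\left(F,E \right)} = 6 \left(F + 2 E\right)^{2}$ ($d{\left(F,E \right)} = 6 \left(\left(F + E\right) + E\right)^{2} = 6 \left(\left(E + F\right) + E\right)^{2} = 6 \left(F + 2 E\right)^{2}$)
$97 + d{\left(7,17 \right)} = 97 + 6 \left(7 + 2 \cdot 17\right)^{2} = 97 + 6 \left(7 + 34\right)^{2} = 97 + 6 \cdot 41^{2} = 97 + 6 \cdot 1681 = 97 + 10086 = 10183$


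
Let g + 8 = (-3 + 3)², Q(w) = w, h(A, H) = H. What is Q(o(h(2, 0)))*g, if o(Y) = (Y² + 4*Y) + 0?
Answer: 0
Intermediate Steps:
o(Y) = Y² + 4*Y
g = -8 (g = -8 + (-3 + 3)² = -8 + 0² = -8 + 0 = -8)
Q(o(h(2, 0)))*g = (0*(4 + 0))*(-8) = (0*4)*(-8) = 0*(-8) = 0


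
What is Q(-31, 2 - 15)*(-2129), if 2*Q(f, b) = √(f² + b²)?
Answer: -2129*√1130/2 ≈ -35784.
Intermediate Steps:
Q(f, b) = √(b² + f²)/2 (Q(f, b) = √(f² + b²)/2 = √(b² + f²)/2)
Q(-31, 2 - 15)*(-2129) = (√((2 - 15)² + (-31)²)/2)*(-2129) = (√((-13)² + 961)/2)*(-2129) = (√(169 + 961)/2)*(-2129) = (√1130/2)*(-2129) = -2129*√1130/2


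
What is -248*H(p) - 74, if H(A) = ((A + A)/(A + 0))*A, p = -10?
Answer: 4886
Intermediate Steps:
H(A) = 2*A (H(A) = ((2*A)/A)*A = 2*A)
-248*H(p) - 74 = -496*(-10) - 74 = -248*(-20) - 74 = 4960 - 74 = 4886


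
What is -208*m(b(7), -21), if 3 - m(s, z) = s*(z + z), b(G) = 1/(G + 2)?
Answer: -4784/3 ≈ -1594.7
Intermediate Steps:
b(G) = 1/(2 + G)
m(s, z) = 3 - 2*s*z (m(s, z) = 3 - s*(z + z) = 3 - s*2*z = 3 - 2*s*z)
-208*m(b(7), -21) = -208*(3 - 2*(-21)/(2 + 7)) = -208*(3 - 2*(-21)/9) = -208*(3 - 2*⅑*(-21)) = -208*(3 + 14/3) = -208*23/3 = -4784/3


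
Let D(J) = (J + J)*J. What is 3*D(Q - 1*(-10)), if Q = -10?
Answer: 0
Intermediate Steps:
D(J) = 2*J**2 (D(J) = (2*J)*J = 2*J**2)
3*D(Q - 1*(-10)) = 3*(2*(-10 - 1*(-10))**2) = 3*(2*(-10 + 10)**2) = 3*(2*0**2) = 3*(2*0) = 3*0 = 0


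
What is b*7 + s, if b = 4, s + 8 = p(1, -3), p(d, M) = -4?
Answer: 16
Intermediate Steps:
s = -12 (s = -8 - 4 = -12)
b*7 + s = 4*7 - 12 = 28 - 12 = 16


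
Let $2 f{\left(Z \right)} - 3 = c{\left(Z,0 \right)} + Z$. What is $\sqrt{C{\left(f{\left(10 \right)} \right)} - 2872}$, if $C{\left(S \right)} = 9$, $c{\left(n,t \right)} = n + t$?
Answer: $i \sqrt{2863} \approx 53.507 i$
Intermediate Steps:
$f{\left(Z \right)} = \frac{3}{2} + Z$ ($f{\left(Z \right)} = \frac{3}{2} + \frac{\left(Z + 0\right) + Z}{2} = \frac{3}{2} + \frac{Z + Z}{2} = \frac{3}{2} + \frac{2 Z}{2} = \frac{3}{2} + Z$)
$\sqrt{C{\left(f{\left(10 \right)} \right)} - 2872} = \sqrt{9 - 2872} = \sqrt{-2863} = i \sqrt{2863}$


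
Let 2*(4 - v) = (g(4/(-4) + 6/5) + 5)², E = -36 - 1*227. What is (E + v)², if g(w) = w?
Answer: 46416969/625 ≈ 74267.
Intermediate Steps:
E = -263 (E = -36 - 227 = -263)
v = -238/25 (v = 4 - ((4/(-4) + 6/5) + 5)²/2 = 4 - ((4*(-¼) + 6*(⅕)) + 5)²/2 = 4 - ((-1 + 6/5) + 5)²/2 = 4 - (⅕ + 5)²/2 = 4 - (26/5)²/2 = 4 - ½*676/25 = 4 - 338/25 = -238/25 ≈ -9.5200)
(E + v)² = (-263 - 238/25)² = (-6813/25)² = 46416969/625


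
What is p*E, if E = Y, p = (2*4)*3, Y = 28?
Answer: 672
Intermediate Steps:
p = 24 (p = 8*3 = 24)
E = 28
p*E = 24*28 = 672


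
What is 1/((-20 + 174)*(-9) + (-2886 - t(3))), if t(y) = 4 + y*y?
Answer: -1/4285 ≈ -0.00023337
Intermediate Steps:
t(y) = 4 + y**2
1/((-20 + 174)*(-9) + (-2886 - t(3))) = 1/((-20 + 174)*(-9) + (-2886 - (4 + 3**2))) = 1/(154*(-9) + (-2886 - (4 + 9))) = 1/(-1386 + (-2886 - 1*13)) = 1/(-1386 + (-2886 - 13)) = 1/(-1386 - 2899) = 1/(-4285) = -1/4285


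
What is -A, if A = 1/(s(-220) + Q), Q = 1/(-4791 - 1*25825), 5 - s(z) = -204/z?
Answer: -1683880/6857929 ≈ -0.24554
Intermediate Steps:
s(z) = 5 + 204/z (s(z) = 5 - (-204)/z = 5 + 204/z)
Q = -1/30616 (Q = 1/(-4791 - 25825) = 1/(-30616) = -1/30616 ≈ -3.2663e-5)
A = 1683880/6857929 (A = 1/((5 + 204/(-220)) - 1/30616) = 1/((5 + 204*(-1/220)) - 1/30616) = 1/((5 - 51/55) - 1/30616) = 1/(224/55 - 1/30616) = 1/(6857929/1683880) = 1683880/6857929 ≈ 0.24554)
-A = -1*1683880/6857929 = -1683880/6857929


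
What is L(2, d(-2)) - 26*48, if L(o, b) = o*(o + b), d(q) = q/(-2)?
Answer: -1242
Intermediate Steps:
d(q) = -q/2 (d(q) = q*(-½) = -q/2)
L(o, b) = o*(b + o)
L(2, d(-2)) - 26*48 = 2*(-½*(-2) + 2) - 26*48 = 2*(1 + 2) - 1248 = 2*3 - 1248 = 6 - 1248 = -1242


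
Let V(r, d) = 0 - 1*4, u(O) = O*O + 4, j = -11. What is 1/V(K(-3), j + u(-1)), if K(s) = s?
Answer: -1/4 ≈ -0.25000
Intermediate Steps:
u(O) = 4 + O**2 (u(O) = O**2 + 4 = 4 + O**2)
V(r, d) = -4 (V(r, d) = 0 - 4 = -4)
1/V(K(-3), j + u(-1)) = 1/(-4) = -1/4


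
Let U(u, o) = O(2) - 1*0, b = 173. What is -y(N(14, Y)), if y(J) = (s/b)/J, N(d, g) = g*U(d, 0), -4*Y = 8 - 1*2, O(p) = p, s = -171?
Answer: -57/173 ≈ -0.32948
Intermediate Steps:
Y = -3/2 (Y = -(8 - 1*2)/4 = -(8 - 2)/4 = -¼*6 = -3/2 ≈ -1.5000)
U(u, o) = 2 (U(u, o) = 2 - 1*0 = 2 + 0 = 2)
N(d, g) = 2*g (N(d, g) = g*2 = 2*g)
y(J) = -171/(173*J) (y(J) = (-171/173)/J = (-171*1/173)/J = -171/(173*J))
-y(N(14, Y)) = -(-171)/(173*(2*(-3/2))) = -(-171)/(173*(-3)) = -(-171)*(-1)/(173*3) = -1*57/173 = -57/173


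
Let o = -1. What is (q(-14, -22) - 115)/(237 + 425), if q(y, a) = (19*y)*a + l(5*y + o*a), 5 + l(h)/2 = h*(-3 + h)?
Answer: 10623/662 ≈ 16.047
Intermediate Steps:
l(h) = -10 + 2*h*(-3 + h) (l(h) = -10 + 2*(h*(-3 + h)) = -10 + 2*h*(-3 + h))
q(y, a) = -10 - 30*y + 2*(-a + 5*y)² + 6*a + 19*a*y (q(y, a) = (19*y)*a + (-10 - 6*(5*y - a) + 2*(5*y - a)²) = 19*a*y + (-10 - 6*(-a + 5*y) + 2*(-a + 5*y)²) = 19*a*y + (-10 + (-30*y + 6*a) + 2*(-a + 5*y)²) = 19*a*y + (-10 - 30*y + 2*(-a + 5*y)² + 6*a) = -10 - 30*y + 2*(-a + 5*y)² + 6*a + 19*a*y)
(q(-14, -22) - 115)/(237 + 425) = ((-10 - 30*(-14) + 2*(-1*(-22) + 5*(-14))² + 6*(-22) + 19*(-22)*(-14)) - 115)/(237 + 425) = ((-10 + 420 + 2*(22 - 70)² - 132 + 5852) - 115)/662 = ((-10 + 420 + 2*(-48)² - 132 + 5852) - 115)*(1/662) = ((-10 + 420 + 2*2304 - 132 + 5852) - 115)*(1/662) = ((-10 + 420 + 4608 - 132 + 5852) - 115)*(1/662) = (10738 - 115)*(1/662) = 10623*(1/662) = 10623/662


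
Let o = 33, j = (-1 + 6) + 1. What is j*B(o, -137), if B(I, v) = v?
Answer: -822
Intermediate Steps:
j = 6 (j = 5 + 1 = 6)
j*B(o, -137) = 6*(-137) = -822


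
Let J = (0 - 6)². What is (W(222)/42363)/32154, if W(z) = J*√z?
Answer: 2*√222/75674439 ≈ 3.9378e-7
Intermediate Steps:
J = 36 (J = (-6)² = 36)
W(z) = 36*√z
(W(222)/42363)/32154 = ((36*√222)/42363)/32154 = ((36*√222)*(1/42363))*(1/32154) = (4*√222/4707)*(1/32154) = 2*√222/75674439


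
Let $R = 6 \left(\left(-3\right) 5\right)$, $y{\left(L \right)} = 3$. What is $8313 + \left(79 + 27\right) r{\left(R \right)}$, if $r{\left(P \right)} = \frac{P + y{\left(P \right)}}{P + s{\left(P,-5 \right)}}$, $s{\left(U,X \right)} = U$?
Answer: $\frac{250927}{30} \approx 8364.2$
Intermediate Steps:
$R = -90$ ($R = 6 \left(-15\right) = -90$)
$r{\left(P \right)} = \frac{3 + P}{2 P}$ ($r{\left(P \right)} = \frac{P + 3}{P + P} = \frac{3 + P}{2 P}$)
$8313 + \left(79 + 27\right) r{\left(R \right)} = 8313 + \left(79 + 27\right) \frac{3 - 90}{2 \left(-90\right)} = 8313 + 106 \cdot \frac{1}{2} \left(- \frac{1}{90}\right) \left(-87\right) = 8313 + 106 \cdot \frac{29}{60} = 8313 + \frac{1537}{30} = \frac{250927}{30}$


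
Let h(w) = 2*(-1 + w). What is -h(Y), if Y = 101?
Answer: -200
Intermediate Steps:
h(w) = -2 + 2*w
-h(Y) = -(-2 + 2*101) = -(-2 + 202) = -1*200 = -200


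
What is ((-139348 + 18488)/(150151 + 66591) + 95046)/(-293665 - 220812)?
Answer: -10300169636/55754386967 ≈ -0.18474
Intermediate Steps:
((-139348 + 18488)/(150151 + 66591) + 95046)/(-293665 - 220812) = (-120860/216742 + 95046)/(-514477) = (-120860*1/216742 + 95046)*(-1/514477) = (-60430/108371 + 95046)*(-1/514477) = (10300169636/108371)*(-1/514477) = -10300169636/55754386967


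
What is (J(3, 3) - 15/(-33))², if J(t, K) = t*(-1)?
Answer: 784/121 ≈ 6.4793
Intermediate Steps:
J(t, K) = -t
(J(3, 3) - 15/(-33))² = (-1*3 - 15/(-33))² = (-3 - 15*(-1/33))² = (-3 + 5/11)² = (-28/11)² = 784/121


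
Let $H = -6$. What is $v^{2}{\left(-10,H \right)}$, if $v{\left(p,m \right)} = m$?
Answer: $36$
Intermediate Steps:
$v^{2}{\left(-10,H \right)} = \left(-6\right)^{2} = 36$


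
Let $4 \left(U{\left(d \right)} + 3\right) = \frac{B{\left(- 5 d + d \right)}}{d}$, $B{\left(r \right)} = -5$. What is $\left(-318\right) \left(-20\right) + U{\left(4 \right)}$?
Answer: $\frac{101707}{16} \approx 6356.7$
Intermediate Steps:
$U{\left(d \right)} = -3 - \frac{5}{4 d}$ ($U{\left(d \right)} = -3 + \frac{\left(-5\right) \frac{1}{d}}{4} = -3 - \frac{5}{4 d}$)
$\left(-318\right) \left(-20\right) + U{\left(4 \right)} = \left(-318\right) \left(-20\right) - \left(3 + \frac{5}{4 \cdot 4}\right) = 6360 - \frac{53}{16} = \frac{101707}{16}$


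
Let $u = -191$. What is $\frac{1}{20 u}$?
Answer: $- \frac{1}{3820} \approx -0.00026178$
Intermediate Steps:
$\frac{1}{20 u} = \frac{1}{20 \left(-191\right)} = \frac{1}{-3820} = - \frac{1}{3820}$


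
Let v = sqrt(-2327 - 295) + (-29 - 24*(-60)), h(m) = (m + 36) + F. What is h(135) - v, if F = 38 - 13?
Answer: -1215 - I*sqrt(2622) ≈ -1215.0 - 51.205*I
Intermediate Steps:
F = 25
h(m) = 61 + m (h(m) = (m + 36) + 25 = (36 + m) + 25 = 61 + m)
v = 1411 + I*sqrt(2622) (v = sqrt(-2622) + (-29 + 1440) = I*sqrt(2622) + 1411 = 1411 + I*sqrt(2622) ≈ 1411.0 + 51.205*I)
h(135) - v = (61 + 135) - (1411 + I*sqrt(2622)) = 196 + (-1411 - I*sqrt(2622)) = -1215 - I*sqrt(2622)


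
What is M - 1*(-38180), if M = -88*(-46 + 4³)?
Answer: 36596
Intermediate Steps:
M = -1584 (M = -88*(-46 + 64) = -88*18 = -1584)
M - 1*(-38180) = -1584 - 1*(-38180) = -1584 + 38180 = 36596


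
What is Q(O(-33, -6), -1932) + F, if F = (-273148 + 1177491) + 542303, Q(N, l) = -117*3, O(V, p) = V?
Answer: 1446295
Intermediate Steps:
Q(N, l) = -351
F = 1446646 (F = 904343 + 542303 = 1446646)
Q(O(-33, -6), -1932) + F = -351 + 1446646 = 1446295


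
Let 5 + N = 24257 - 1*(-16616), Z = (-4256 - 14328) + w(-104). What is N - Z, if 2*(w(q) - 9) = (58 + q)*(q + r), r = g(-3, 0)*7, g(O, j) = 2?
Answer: 57373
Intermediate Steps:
r = 14 (r = 2*7 = 14)
w(q) = 9 + (14 + q)*(58 + q)/2 (w(q) = 9 + ((58 + q)*(q + 14))/2 = 9 + ((58 + q)*(14 + q))/2 = 9 + ((14 + q)*(58 + q))/2 = 9 + (14 + q)*(58 + q)/2)
Z = -16505 (Z = (-4256 - 14328) + (415 + (½)*(-104)² + 36*(-104)) = -18584 + (415 + (½)*10816 - 3744) = -18584 + (415 + 5408 - 3744) = -18584 + 2079 = -16505)
N = 40868 (N = -5 + (24257 - 1*(-16616)) = -5 + (24257 + 16616) = -5 + 40873 = 40868)
N - Z = 40868 - 1*(-16505) = 40868 + 16505 = 57373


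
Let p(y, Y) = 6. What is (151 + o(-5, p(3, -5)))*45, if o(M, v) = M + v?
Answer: 6840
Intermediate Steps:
(151 + o(-5, p(3, -5)))*45 = (151 + (-5 + 6))*45 = (151 + 1)*45 = 152*45 = 6840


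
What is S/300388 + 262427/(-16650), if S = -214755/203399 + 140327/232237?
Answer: -465458939421350049236/29531605368969586575 ≈ -15.761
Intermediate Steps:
S = -21331685462/47236773563 (S = -214755*1/203399 + 140327*(1/232237) = -214755/203399 + 140327/232237 = -21331685462/47236773563 ≈ -0.45159)
S/300388 + 262427/(-16650) = -21331685462/47236773563/300388 + 262427/(-16650) = -21331685462/47236773563*1/300388 + 262427*(-1/16650) = -10665842731/7094679968521222 - 262427/16650 = -465458939421350049236/29531605368969586575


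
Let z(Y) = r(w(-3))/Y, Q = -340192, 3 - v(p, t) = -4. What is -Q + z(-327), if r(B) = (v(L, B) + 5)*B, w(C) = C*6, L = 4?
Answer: 37081000/109 ≈ 3.4019e+5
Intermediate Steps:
v(p, t) = 7 (v(p, t) = 3 - 1*(-4) = 3 + 4 = 7)
w(C) = 6*C
r(B) = 12*B (r(B) = (7 + 5)*B = 12*B)
z(Y) = -216/Y (z(Y) = (12*(6*(-3)))/Y = (12*(-18))/Y = -216/Y)
-Q + z(-327) = -1*(-340192) - 216/(-327) = 340192 - 216*(-1/327) = 340192 + 72/109 = 37081000/109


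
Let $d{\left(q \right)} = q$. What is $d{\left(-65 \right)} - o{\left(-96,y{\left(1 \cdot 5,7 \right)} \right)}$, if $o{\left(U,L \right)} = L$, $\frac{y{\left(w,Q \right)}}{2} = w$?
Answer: $-75$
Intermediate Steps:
$y{\left(w,Q \right)} = 2 w$
$d{\left(-65 \right)} - o{\left(-96,y{\left(1 \cdot 5,7 \right)} \right)} = -65 - 2 \cdot 1 \cdot 5 = -65 - 2 \cdot 5 = -65 - 10 = -75$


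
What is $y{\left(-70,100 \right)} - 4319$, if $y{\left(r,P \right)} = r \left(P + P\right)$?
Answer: $-18319$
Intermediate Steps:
$y{\left(r,P \right)} = 2 P r$ ($y{\left(r,P \right)} = r 2 P = 2 P r$)
$y{\left(-70,100 \right)} - 4319 = 2 \cdot 100 \left(-70\right) - 4319 = -14000 - 4319 = -18319$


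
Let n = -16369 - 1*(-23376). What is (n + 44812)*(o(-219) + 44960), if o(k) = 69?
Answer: 2333357751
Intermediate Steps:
n = 7007 (n = -16369 + 23376 = 7007)
(n + 44812)*(o(-219) + 44960) = (7007 + 44812)*(69 + 44960) = 51819*45029 = 2333357751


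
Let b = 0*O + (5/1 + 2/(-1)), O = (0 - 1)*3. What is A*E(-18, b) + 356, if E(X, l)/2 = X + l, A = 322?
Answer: -9304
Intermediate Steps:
O = -3 (O = -1*3 = -3)
b = 3 (b = 0*(-3) + (5/1 + 2/(-1)) = 0 + (5*1 + 2*(-1)) = 0 + (5 - 2) = 0 + 3 = 3)
E(X, l) = 2*X + 2*l (E(X, l) = 2*(X + l) = 2*X + 2*l)
A*E(-18, b) + 356 = 322*(2*(-18) + 2*3) + 356 = 322*(-36 + 6) + 356 = 322*(-30) + 356 = -9660 + 356 = -9304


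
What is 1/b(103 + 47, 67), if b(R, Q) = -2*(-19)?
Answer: 1/38 ≈ 0.026316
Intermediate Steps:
b(R, Q) = 38
1/b(103 + 47, 67) = 1/38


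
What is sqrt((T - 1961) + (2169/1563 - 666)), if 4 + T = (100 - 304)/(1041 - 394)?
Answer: 60*I*sqrt(83009022098)/337087 ≈ 51.283*I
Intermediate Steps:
T = -2792/647 (T = -4 + (100 - 304)/(1041 - 394) = -4 - 204/647 = -2792/647 ≈ -4.3153)
sqrt((T - 1961) + (2169/1563 - 666)) = sqrt((-2792/647 - 1961) + (2169/1563 - 666)) = sqrt(-1271559/647 + (2169*(1/1563) - 666)) = sqrt(-1271559/647 + (723/521 - 666)) = sqrt(-1271559/647 - 346263/521) = sqrt(-886514400/337087) = 60*I*sqrt(83009022098)/337087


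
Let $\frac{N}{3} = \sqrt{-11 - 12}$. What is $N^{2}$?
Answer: $-207$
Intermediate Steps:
$N = 3 i \sqrt{23}$ ($N = 3 \sqrt{-11 - 12} = 3 \sqrt{-23} = 3 i \sqrt{23} \approx 14.387 i$)
$N^{2} = \left(3 i \sqrt{23}\right)^{2} = -207$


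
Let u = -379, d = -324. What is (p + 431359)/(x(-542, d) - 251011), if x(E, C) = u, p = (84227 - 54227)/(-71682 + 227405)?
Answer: -67172547557/39147204970 ≈ -1.7159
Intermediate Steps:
p = 30000/155723 ≈ 0.19265
x(E, C) = -379
(p + 431359)/(x(-542, d) - 251011) = (30000/155723 + 431359)/(-379 - 251011) = (67172547557/155723)/(-251390) = (67172547557/155723)*(-1/251390) = -67172547557/39147204970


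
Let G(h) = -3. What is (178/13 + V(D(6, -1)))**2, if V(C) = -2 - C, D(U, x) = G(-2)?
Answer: 36481/169 ≈ 215.86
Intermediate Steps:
D(U, x) = -3
(178/13 + V(D(6, -1)))**2 = (178/13 + (-2 - 1*(-3)))**2 = (178*(1/13) + (-2 + 3))**2 = (178/13 + 1)**2 = (191/13)**2 = 36481/169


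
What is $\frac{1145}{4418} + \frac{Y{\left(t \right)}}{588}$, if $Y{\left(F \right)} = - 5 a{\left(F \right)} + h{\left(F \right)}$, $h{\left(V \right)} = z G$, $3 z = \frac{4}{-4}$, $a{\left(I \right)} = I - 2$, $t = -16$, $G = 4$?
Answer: $\frac{57053}{139167} \approx 0.40996$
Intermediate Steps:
$a{\left(I \right)} = -2 + I$
$z = - \frac{1}{3}$ ($z = \frac{4 \frac{1}{-4}}{3} = \frac{4 \left(- \frac{1}{4}\right)}{3} = \frac{1}{3} \left(-1\right) = - \frac{1}{3} \approx -0.33333$)
$h{\left(V \right)} = - \frac{4}{3}$ ($h{\left(V \right)} = \left(- \frac{1}{3}\right) 4 = - \frac{4}{3}$)
$Y{\left(F \right)} = \frac{26}{3} - 5 F$ ($Y{\left(F \right)} = - 5 \left(-2 + F\right) - \frac{4}{3} = \left(10 - 5 F\right) - \frac{4}{3} = \frac{26}{3} - 5 F$)
$\frac{1145}{4418} + \frac{Y{\left(t \right)}}{588} = \frac{1145}{4418} + \frac{\frac{26}{3} - -80}{588} = 1145 \cdot \frac{1}{4418} + \left(\frac{26}{3} + 80\right) \frac{1}{588} = \frac{1145}{4418} + \frac{266}{3} \cdot \frac{1}{588} = \frac{1145}{4418} + \frac{19}{126} = \frac{57053}{139167}$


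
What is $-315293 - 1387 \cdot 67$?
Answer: $-408222$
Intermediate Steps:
$-315293 - 1387 \cdot 67 = -315293 - 92929 = -408222$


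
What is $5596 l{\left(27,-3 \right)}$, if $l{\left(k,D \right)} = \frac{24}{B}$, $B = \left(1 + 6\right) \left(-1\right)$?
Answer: $- \frac{134304}{7} \approx -19186.0$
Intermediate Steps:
$B = -7$ ($B = 7 \left(-1\right) = -7$)
$l{\left(k,D \right)} = - \frac{24}{7}$ ($l{\left(k,D \right)} = \frac{24}{-7} = 24 \left(- \frac{1}{7}\right) = - \frac{24}{7}$)
$5596 l{\left(27,-3 \right)} = 5596 \left(- \frac{24}{7}\right) = - \frac{134304}{7}$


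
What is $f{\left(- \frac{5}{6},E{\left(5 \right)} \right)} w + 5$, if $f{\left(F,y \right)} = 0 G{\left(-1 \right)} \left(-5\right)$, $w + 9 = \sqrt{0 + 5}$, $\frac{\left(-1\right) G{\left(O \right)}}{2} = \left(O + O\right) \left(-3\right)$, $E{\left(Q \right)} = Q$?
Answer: $5$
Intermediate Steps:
$G{\left(O \right)} = 12 O$ ($G{\left(O \right)} = - 2 \left(O + O\right) \left(-3\right) = - 2 \cdot 2 O \left(-3\right) = - 2 \left(- 6 O\right) = 12 O$)
$w = -9 + \sqrt{5}$ ($w = -9 + \sqrt{0 + 5} = -9 + \sqrt{5} \approx -6.7639$)
$f{\left(F,y \right)} = 0$ ($f{\left(F,y \right)} = 0 \cdot 12 \left(-1\right) \left(-5\right) = 0 \left(-12\right) \left(-5\right) = 0 \left(-5\right) = 0$)
$f{\left(- \frac{5}{6},E{\left(5 \right)} \right)} w + 5 = 0 \left(-9 + \sqrt{5}\right) + 5 = 0 + 5 = 5$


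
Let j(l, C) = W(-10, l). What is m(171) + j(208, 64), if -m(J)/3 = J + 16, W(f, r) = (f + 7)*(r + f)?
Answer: -1155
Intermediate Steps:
W(f, r) = (7 + f)*(f + r)
j(l, C) = 30 - 3*l (j(l, C) = (-10)² + 7*(-10) + 7*l - 10*l = 100 - 70 + 7*l - 10*l = 30 - 3*l)
m(J) = -48 - 3*J (m(J) = -3*(J + 16) = -3*(16 + J) = -48 - 3*J)
m(171) + j(208, 64) = (-48 - 3*171) + (30 - 3*208) = (-48 - 513) + (30 - 624) = -561 - 594 = -1155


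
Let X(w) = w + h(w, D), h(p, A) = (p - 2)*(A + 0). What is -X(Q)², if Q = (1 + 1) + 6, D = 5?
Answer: -1444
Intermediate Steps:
h(p, A) = A*(-2 + p) (h(p, A) = (-2 + p)*A = A*(-2 + p))
Q = 8 (Q = 2 + 6 = 8)
X(w) = -10 + 6*w (X(w) = w + 5*(-2 + w) = w + (-10 + 5*w) = -10 + 6*w)
-X(Q)² = -(-10 + 6*8)² = -(-10 + 48)² = -1*38² = -1*1444 = -1444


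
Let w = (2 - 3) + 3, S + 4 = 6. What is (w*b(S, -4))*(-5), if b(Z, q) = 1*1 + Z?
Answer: -30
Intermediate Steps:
S = 2 (S = -4 + 6 = 2)
b(Z, q) = 1 + Z
w = 2 (w = -1 + 3 = 2)
(w*b(S, -4))*(-5) = (2*(1 + 2))*(-5) = (2*3)*(-5) = 6*(-5) = -30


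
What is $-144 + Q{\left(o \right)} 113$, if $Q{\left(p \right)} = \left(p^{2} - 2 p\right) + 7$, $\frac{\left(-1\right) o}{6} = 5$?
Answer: $109127$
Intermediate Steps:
$o = -30$ ($o = \left(-6\right) 5 = -30$)
$Q{\left(p \right)} = 7 + p^{2} - 2 p$
$-144 + Q{\left(o \right)} 113 = -144 + \left(7 + \left(-30\right)^{2} - -60\right) 113 = -144 + \left(7 + 900 + 60\right) 113 = -144 + 967 \cdot 113 = -144 + 109271 = 109127$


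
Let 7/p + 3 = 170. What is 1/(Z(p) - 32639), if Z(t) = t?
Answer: -167/5450706 ≈ -3.0638e-5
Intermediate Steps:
p = 7/167 (p = 7/(-3 + 170) = 7/167 ≈ 0.041916)
1/(Z(p) - 32639) = 1/(7/167 - 32639) = 1/(-5450706/167) = -167/5450706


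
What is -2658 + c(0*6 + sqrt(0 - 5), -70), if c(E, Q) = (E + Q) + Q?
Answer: -2798 + I*sqrt(5) ≈ -2798.0 + 2.2361*I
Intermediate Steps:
c(E, Q) = E + 2*Q
-2658 + c(0*6 + sqrt(0 - 5), -70) = -2658 + ((0*6 + sqrt(0 - 5)) + 2*(-70)) = -2658 + ((0 + sqrt(-5)) - 140) = -2658 + ((0 + I*sqrt(5)) - 140) = -2658 + (I*sqrt(5) - 140) = -2658 + (-140 + I*sqrt(5)) = -2798 + I*sqrt(5)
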